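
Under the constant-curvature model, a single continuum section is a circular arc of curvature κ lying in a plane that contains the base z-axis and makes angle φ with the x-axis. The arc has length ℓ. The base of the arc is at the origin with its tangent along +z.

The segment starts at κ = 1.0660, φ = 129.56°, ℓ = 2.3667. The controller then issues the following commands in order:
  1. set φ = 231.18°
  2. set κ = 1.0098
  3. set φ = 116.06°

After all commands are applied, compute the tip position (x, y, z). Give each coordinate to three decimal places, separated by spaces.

-0.753 1.540 0.676

initial: κ=1.0660, φ=129.56°, ℓ=2.3667
cmd 1: set φ=231.18° → (κ,φ,ℓ)=(1.0660,231.18°,2.3667) → tip=(-1.0671,-1.3263,0.5441)
cmd 2: set κ=1.0098 → (κ,φ,ℓ)=(1.0098,231.18°,2.3667) → tip=(-1.0743,-1.3352,0.6763)
cmd 3: set φ=116.06° → (κ,φ,ℓ)=(1.0098,116.06°,2.3667) → tip=(-0.7529,1.5395,0.6763)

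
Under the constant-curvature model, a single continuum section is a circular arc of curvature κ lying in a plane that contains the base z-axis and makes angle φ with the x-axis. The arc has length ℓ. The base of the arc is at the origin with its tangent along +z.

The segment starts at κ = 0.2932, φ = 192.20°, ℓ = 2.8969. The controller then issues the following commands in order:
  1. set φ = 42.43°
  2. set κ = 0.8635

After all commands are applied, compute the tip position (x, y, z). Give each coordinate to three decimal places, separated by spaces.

initial: κ=0.2932, φ=192.20°, ℓ=2.8969
cmd 1: set φ=42.43° → (κ,φ,ℓ)=(0.2932,42.43°,2.8969) → tip=(0.8548,0.7813,2.5609)
cmd 2: set κ=0.8635 → (κ,φ,ℓ)=(0.8635,42.43°,2.8969) → tip=(1.5403,1.4080,0.6917)

1.540 1.408 0.692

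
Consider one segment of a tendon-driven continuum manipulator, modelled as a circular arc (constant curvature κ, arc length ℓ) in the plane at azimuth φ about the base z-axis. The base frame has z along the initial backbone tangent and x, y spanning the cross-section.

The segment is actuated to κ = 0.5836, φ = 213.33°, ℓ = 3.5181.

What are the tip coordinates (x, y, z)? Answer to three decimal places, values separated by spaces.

θ = κ·ℓ = 0.5836 × 3.5181 = 2.05316 rad
ρ = (1 − cos θ)/κ = (1 − -0.46388)/0.5836 = 2.50836
z = sin θ / κ = 0.88590/0.5836 = 1.51799
x = ρ cos φ = 2.50836 × cos(213.33°) = -2.09578
y = ρ sin φ = 2.50836 × sin(213.33°) = -1.37824

-2.096 -1.378 1.518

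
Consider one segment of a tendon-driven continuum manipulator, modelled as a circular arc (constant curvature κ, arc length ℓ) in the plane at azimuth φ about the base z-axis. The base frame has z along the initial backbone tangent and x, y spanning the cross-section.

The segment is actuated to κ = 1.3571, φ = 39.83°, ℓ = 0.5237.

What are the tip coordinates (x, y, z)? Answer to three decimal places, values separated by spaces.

0.137 0.114 0.481

θ = κ·ℓ = 1.3571 × 0.5237 = 0.71071 rad
ρ = (1 − cos θ)/κ = (1 − 0.75790)/1.3571 = 0.17840
z = sin θ / κ = 0.65237/1.3571 = 0.48071
x = ρ cos φ = 0.17840 × cos(39.83°) = 0.13700
y = ρ sin φ = 0.17840 × sin(39.83°) = 0.11427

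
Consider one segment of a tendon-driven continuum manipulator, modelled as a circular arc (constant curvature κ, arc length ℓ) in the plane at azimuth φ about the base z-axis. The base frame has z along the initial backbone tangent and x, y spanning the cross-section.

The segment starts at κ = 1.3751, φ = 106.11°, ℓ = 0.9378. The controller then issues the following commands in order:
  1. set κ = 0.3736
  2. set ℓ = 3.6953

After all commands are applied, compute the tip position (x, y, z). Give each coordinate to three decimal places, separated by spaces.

-0.602 2.085 2.628

initial: κ=1.3751, φ=106.11°, ℓ=0.9378
cmd 1: set κ=0.3736 → (κ,φ,ℓ)=(0.3736,106.11°,0.9378) → tip=(-0.0451,0.1562,0.9187)
cmd 2: set ℓ=3.6953 → (κ,φ,ℓ)=(0.3736,106.11°,3.6953) → tip=(-0.6023,2.0853,2.6284)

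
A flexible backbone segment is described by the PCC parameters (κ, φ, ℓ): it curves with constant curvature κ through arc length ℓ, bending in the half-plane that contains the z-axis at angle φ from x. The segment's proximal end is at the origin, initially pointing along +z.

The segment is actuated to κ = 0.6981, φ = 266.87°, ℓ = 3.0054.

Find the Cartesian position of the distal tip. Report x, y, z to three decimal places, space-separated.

-0.118 -2.150 1.238

θ = κ·ℓ = 0.6981 × 3.0054 = 2.09807 rad
ρ = (1 − cos θ)/κ = (1 − -0.50318)/0.6981 = 2.15324
z = sin θ / κ = 0.86418/0.6981 = 1.23791
x = ρ cos φ = 2.15324 × cos(266.87°) = -0.11757
y = ρ sin φ = 2.15324 × sin(266.87°) = -2.15003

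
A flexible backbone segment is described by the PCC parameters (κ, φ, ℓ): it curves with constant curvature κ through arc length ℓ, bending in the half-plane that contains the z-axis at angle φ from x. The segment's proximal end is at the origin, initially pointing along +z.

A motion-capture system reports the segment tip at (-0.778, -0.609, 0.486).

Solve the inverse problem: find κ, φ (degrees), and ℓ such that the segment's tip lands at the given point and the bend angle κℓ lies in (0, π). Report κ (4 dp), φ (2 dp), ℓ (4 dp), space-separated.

1.6299 218.05 1.3665

ρ = √(x²+y²) = √(-0.778² + -0.609²) = 0.98801
φ = atan2(y, x) mod 360° = atan2(-0.609, -0.778) = 218.0530°
|p|² = ρ² + z² = 0.98801² + 0.486² = 1.21236
κ = 2ρ / |p|² = 2×0.98801 / 1.21236 = 1.62990
θ = 2·atan2(ρ, z) = 2·atan2(0.98801, 0.486) = 2.22730 rad
ℓ = θ/κ = 2.22730/1.62990 = 1.36653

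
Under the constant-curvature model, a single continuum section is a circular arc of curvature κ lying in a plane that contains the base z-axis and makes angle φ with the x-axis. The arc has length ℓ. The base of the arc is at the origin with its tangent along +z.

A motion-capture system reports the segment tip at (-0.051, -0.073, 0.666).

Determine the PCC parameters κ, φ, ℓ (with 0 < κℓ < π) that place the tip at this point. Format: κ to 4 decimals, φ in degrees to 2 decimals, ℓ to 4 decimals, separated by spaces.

ρ = √(x²+y²) = √(-0.051² + -0.073²) = 0.08905
φ = atan2(y, x) mod 360° = atan2(-0.073, -0.051) = 235.0607°
|p|² = ρ² + z² = 0.08905² + 0.666² = 0.45149
κ = 2ρ / |p|² = 2×0.08905 / 0.45149 = 0.39448
θ = 2·atan2(ρ, z) = 2·atan2(0.08905, 0.666) = 0.26584 rad
ℓ = θ/κ = 0.26584/0.39448 = 0.67391

0.3945 235.06 0.6739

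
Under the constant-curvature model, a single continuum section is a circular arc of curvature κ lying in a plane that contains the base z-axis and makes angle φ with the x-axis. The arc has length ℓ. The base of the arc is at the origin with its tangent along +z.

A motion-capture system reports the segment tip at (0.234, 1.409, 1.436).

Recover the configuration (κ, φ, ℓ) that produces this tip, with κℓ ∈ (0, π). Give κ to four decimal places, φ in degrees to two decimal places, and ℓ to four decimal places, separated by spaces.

ρ = √(x²+y²) = √(0.234² + 1.409²) = 1.42830
φ = atan2(y, x) mod 360° = atan2(1.409, 0.234) = 80.5707°
|p|² = ρ² + z² = 1.42830² + 1.436² = 4.10213
κ = 2ρ / |p|² = 2×1.42830 / 4.10213 = 0.69637
θ = 2·atan2(ρ, z) = 2·atan2(1.42830, 1.436) = 1.56542 rad
ℓ = θ/κ = 1.56542/0.69637 = 2.24797

0.6964 80.57 2.2480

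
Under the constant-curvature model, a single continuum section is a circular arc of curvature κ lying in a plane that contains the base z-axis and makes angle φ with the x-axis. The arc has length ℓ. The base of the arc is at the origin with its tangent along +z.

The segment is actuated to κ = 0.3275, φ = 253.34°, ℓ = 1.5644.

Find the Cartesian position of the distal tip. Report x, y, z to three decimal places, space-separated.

-0.112 -0.376 1.497

θ = κ·ℓ = 0.3275 × 1.5644 = 0.51234 rad
ρ = (1 − cos θ)/κ = (1 − 0.87160)/0.3275 = 0.39206
z = sin θ / κ = 0.49022/0.3275 = 1.49685
x = ρ cos φ = 0.39206 × cos(253.34°) = -0.11240
y = ρ sin φ = 0.39206 × sin(253.34°) = -0.37561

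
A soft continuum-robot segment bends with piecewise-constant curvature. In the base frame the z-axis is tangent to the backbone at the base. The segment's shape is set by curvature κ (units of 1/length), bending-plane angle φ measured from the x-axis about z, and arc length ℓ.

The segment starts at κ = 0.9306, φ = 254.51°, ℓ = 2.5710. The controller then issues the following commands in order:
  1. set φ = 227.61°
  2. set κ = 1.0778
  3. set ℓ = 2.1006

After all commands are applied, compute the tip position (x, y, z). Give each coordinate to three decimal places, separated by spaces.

initial: κ=0.9306, φ=254.51°, ℓ=2.5710
cmd 1: set φ=227.61° → (κ,φ,ℓ)=(0.9306,227.61°,2.5710) → tip=(-1.2550,-1.3749,0.7317)
cmd 2: set κ=1.0778 → (κ,φ,ℓ)=(1.0778,227.61°,2.5710) → tip=(-1.2086,-1.3240,0.3360)
cmd 3: set ℓ=2.1006 → (κ,φ,ℓ)=(1.0778,227.61°,2.1006) → tip=(-1.0252,-1.1232,0.7137)

-1.025 -1.123 0.714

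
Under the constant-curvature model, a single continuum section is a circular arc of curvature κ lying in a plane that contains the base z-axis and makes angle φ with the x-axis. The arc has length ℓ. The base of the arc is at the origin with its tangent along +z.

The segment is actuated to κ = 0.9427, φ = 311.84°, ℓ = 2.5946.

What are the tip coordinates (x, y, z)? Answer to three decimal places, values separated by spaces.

θ = κ·ℓ = 0.9427 × 2.5946 = 2.44593 rad
ρ = (1 − cos θ)/κ = (1 − -0.76763)/0.9427 = 1.87507
z = sin θ / κ = 0.64089/0.9427 = 0.67985
x = ρ cos φ = 1.87507 × cos(311.84°) = 1.25077
y = ρ sin φ = 1.87507 × sin(311.84°) = -1.39695

1.251 -1.397 0.680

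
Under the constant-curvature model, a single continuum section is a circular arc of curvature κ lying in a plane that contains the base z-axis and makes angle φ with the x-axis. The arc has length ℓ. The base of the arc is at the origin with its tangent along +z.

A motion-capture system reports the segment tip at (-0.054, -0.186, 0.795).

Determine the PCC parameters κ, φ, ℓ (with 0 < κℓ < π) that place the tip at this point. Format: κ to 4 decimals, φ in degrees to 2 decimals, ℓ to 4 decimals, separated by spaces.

0.5785 253.81 0.8261

ρ = √(x²+y²) = √(-0.054² + -0.186²) = 0.19368
φ = atan2(y, x) mod 360° = atan2(-0.186, -0.054) = 253.8108°
|p|² = ρ² + z² = 0.19368² + 0.795² = 0.66954
κ = 2ρ / |p|² = 2×0.19368 / 0.66954 = 0.57855
θ = 2·atan2(ρ, z) = 2·atan2(0.19368, 0.795) = 0.47794 rad
ℓ = θ/κ = 0.47794/0.57855 = 0.82609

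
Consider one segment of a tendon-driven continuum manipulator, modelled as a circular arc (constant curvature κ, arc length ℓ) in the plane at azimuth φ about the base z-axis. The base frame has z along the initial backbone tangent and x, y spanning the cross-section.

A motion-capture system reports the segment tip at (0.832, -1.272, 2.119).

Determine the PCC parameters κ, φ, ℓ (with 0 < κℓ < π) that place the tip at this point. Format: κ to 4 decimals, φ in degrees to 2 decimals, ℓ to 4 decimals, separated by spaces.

0.4470 303.19 2.7840

ρ = √(x²+y²) = √(0.832² + -1.272²) = 1.51994
φ = atan2(y, x) mod 360° = atan2(-1.272, 0.832) = 303.1882°
|p|² = ρ² + z² = 1.51994² + 2.119² = 6.80037
κ = 2ρ / |p|² = 2×1.51994 / 6.80037 = 0.44702
θ = 2·atan2(ρ, z) = 2·atan2(1.51994, 2.119) = 1.24447 rad
ℓ = θ/κ = 1.24447/0.44702 = 2.78395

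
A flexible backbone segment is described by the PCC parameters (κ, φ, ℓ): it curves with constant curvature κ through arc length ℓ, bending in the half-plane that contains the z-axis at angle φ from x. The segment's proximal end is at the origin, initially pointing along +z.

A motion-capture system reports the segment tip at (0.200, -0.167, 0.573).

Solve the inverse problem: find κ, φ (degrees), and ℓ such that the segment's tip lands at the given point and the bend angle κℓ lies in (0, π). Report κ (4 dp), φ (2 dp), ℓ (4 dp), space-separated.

ρ = √(x²+y²) = √(0.200² + -0.167²) = 0.26056
φ = atan2(y, x) mod 360° = atan2(-0.167, 0.200) = 320.1381°
|p|² = ρ² + z² = 0.26056² + 0.573² = 0.39622
κ = 2ρ / |p|² = 2×0.26056 / 0.39622 = 1.31521
θ = 2·atan2(ρ, z) = 2·atan2(0.26056, 0.573) = 0.85355 rad
ℓ = θ/κ = 0.85355/1.31521 = 0.64898

1.3152 320.14 0.6490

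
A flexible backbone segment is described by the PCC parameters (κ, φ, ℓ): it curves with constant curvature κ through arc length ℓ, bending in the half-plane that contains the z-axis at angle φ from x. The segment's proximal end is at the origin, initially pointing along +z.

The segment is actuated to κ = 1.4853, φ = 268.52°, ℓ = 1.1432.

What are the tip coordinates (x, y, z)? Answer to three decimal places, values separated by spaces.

θ = κ·ℓ = 1.4853 × 1.1432 = 1.69799 rad
ρ = (1 − cos θ)/κ = (1 − -0.12686)/1.4853 = 0.75867
z = sin θ / κ = 0.99192/1.4853 = 0.66783
x = ρ cos φ = 0.75867 × cos(268.52°) = -0.01959
y = ρ sin φ = 0.75867 × sin(268.52°) = -0.75842

-0.020 -0.758 0.668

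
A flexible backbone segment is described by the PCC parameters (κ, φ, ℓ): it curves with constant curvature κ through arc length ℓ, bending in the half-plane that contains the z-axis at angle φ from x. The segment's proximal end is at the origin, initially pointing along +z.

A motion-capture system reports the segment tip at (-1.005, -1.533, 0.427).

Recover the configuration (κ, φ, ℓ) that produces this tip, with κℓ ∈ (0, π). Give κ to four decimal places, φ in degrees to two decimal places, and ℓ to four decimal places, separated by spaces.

1.0349 236.75 2.5933

ρ = √(x²+y²) = √(-1.005² + -1.533²) = 1.83306
φ = atan2(y, x) mod 360° = atan2(-1.533, -1.005) = 236.7521°
|p|² = ρ² + z² = 1.83306² + 0.427² = 3.54244
κ = 2ρ / |p|² = 2×1.83306 / 3.54244 = 1.03491
θ = 2·atan2(ρ, z) = 2·atan2(1.83306, 0.427) = 2.68387 rad
ℓ = θ/κ = 2.68387/1.03491 = 2.59333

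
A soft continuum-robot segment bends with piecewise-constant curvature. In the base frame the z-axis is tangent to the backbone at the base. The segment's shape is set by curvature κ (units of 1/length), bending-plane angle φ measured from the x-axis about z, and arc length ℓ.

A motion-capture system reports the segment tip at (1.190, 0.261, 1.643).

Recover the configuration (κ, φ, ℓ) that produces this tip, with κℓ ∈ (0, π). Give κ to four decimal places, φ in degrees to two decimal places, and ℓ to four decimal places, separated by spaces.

0.5824 12.37 2.1911

ρ = √(x²+y²) = √(1.190² + 0.261²) = 1.21829
φ = atan2(y, x) mod 360° = atan2(0.261, 1.190) = 12.3707°
|p|² = ρ² + z² = 1.21829² + 1.643² = 4.18367
κ = 2ρ / |p|² = 2×1.21829 / 4.18367 = 0.58240
θ = 2·atan2(ρ, z) = 2·atan2(1.21829, 1.643) = 1.27608 rad
ℓ = θ/κ = 1.27608/0.58240 = 2.19107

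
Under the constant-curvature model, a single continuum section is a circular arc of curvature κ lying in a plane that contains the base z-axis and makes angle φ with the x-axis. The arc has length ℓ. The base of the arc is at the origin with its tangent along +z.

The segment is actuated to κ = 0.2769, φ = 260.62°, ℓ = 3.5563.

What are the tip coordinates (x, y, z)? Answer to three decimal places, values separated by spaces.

-0.263 -1.592 3.009

θ = κ·ℓ = 0.2769 × 3.5563 = 0.98474 rad
ρ = (1 − cos θ)/κ = (1 − 0.55308)/0.2769 = 1.61401
z = sin θ / κ = 0.83313/0.2769 = 3.00877
x = ρ cos φ = 1.61401 × cos(260.62°) = -0.26305
y = ρ sin φ = 1.61401 × sin(260.62°) = -1.59243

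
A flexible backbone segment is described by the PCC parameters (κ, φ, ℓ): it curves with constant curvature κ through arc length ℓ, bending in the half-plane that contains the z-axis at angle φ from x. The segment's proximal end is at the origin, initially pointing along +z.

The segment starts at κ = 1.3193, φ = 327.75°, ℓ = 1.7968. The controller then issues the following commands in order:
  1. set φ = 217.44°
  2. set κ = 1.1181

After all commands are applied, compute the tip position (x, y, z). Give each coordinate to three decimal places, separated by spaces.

initial: κ=1.3193, φ=327.75°, ℓ=1.7968
cmd 1: set φ=217.44° → (κ,φ,ℓ)=(1.3193,217.44°,1.7968) → tip=(-1.0334,-0.7913,0.5282)
cmd 2: set κ=1.1181 → (κ,φ,ℓ)=(1.1181,217.44°,1.7968) → tip=(-1.0114,-0.7744,0.8099)

-1.011 -0.774 0.810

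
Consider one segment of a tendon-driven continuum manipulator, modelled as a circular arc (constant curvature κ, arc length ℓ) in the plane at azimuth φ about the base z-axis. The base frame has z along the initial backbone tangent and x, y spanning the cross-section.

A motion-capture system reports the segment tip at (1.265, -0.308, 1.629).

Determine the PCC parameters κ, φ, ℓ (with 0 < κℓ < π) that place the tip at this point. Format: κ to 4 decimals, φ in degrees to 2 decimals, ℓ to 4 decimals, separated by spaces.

ρ = √(x²+y²) = √(1.265² + -0.308²) = 1.30196
φ = atan2(y, x) mod 360° = atan2(-0.308, 1.265) = 346.3160°
|p|² = ρ² + z² = 1.30196² + 1.629² = 4.34873
κ = 2ρ / |p|² = 2×1.30196 / 4.34873 = 0.59878
θ = 2·atan2(ρ, z) = 2·atan2(1.30196, 1.629) = 1.34855 rad
ℓ = θ/κ = 1.34855/0.59878 = 2.25218

0.5988 346.32 2.2522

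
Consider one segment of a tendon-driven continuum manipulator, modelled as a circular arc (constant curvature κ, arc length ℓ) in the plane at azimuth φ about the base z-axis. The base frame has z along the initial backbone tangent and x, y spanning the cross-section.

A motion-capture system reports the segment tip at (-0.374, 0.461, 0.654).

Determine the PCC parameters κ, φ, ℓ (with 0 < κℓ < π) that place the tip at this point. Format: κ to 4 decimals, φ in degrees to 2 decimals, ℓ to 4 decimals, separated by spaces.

1.5219 129.05 0.9686

ρ = √(x²+y²) = √(-0.374² + 0.461²) = 0.59363
φ = atan2(y, x) mod 360° = atan2(0.461, -0.374) = 129.0517°
|p|² = ρ² + z² = 0.59363² + 0.654² = 0.78011
κ = 2ρ / |p|² = 2×0.59363 / 0.78011 = 1.52191
θ = 2·atan2(ρ, z) = 2·atan2(0.59363, 0.654) = 1.47410 rad
ℓ = θ/κ = 1.47410/1.52191 = 0.96858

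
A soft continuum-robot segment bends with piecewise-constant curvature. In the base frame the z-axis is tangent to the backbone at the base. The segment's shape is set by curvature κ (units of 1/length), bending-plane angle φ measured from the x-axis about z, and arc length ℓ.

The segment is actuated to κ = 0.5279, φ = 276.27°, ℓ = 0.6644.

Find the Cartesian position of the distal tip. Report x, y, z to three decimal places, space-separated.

0.013 -0.115 0.651

θ = κ·ℓ = 0.5279 × 0.6644 = 0.35074 rad
ρ = (1 − cos θ)/κ = (1 − 0.93912)/0.5279 = 0.11533
z = sin θ / κ = 0.34359/0.5279 = 0.65086
x = ρ cos φ = 0.11533 × cos(276.27°) = 0.01260
y = ρ sin φ = 0.11533 × sin(276.27°) = -0.11464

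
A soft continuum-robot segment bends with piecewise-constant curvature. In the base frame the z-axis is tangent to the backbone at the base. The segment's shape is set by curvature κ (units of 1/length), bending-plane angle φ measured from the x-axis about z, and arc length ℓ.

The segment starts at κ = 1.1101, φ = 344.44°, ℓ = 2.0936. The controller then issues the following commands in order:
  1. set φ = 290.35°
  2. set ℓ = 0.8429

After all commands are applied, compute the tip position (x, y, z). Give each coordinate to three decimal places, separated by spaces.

0.127 -0.344 0.725

initial: κ=1.1101, φ=344.44°, ℓ=2.0936
cmd 1: set φ=290.35° → (κ,φ,ℓ)=(1.1101,290.35°,2.0936) → tip=(0.5276,-1.4223,0.6571)
cmd 2: set ℓ=0.8429 → (κ,φ,ℓ)=(1.1101,290.35°,0.8429) → tip=(0.1274,-0.3435,0.7252)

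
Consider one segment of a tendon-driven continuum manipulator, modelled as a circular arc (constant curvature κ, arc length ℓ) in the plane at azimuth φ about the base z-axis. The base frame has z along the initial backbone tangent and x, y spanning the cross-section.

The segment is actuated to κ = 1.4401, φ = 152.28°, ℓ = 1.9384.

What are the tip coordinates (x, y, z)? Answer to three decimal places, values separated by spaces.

θ = κ·ℓ = 1.4401 × 1.9384 = 2.79149 rad
ρ = (1 − cos θ)/κ = (1 − -0.93934)/1.4401 = 1.34667
z = sin θ / κ = 0.34299/1.4401 = 0.23817
x = ρ cos φ = 1.34667 × cos(152.28°) = -1.19211
y = ρ sin φ = 1.34667 × sin(152.28°) = 0.62640

-1.192 0.626 0.238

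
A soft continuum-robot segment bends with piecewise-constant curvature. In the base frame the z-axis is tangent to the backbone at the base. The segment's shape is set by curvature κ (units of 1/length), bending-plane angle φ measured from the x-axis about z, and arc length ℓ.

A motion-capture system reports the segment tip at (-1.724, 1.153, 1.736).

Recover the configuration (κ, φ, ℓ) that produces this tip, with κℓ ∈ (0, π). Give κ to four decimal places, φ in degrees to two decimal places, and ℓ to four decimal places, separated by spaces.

0.5670 146.23 3.0823

ρ = √(x²+y²) = √(-1.724² + 1.153²) = 2.07403
φ = atan2(y, x) mod 360° = atan2(1.153, -1.724) = 146.2257°
|p|² = ρ² + z² = 2.07403² + 1.736² = 7.31528
κ = 2ρ / |p|² = 2×2.07403 / 7.31528 = 0.56704
θ = 2·atan2(ρ, z) = 2·atan2(2.07403, 1.736) = 1.74777 rad
ℓ = θ/κ = 1.74777/0.56704 = 3.08228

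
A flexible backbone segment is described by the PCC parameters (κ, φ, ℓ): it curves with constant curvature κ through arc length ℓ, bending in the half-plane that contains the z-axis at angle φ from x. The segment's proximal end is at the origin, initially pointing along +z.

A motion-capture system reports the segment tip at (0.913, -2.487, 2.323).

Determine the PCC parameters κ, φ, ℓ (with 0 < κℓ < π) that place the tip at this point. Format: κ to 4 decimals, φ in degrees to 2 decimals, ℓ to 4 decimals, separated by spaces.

0.4268 290.16 3.9876

ρ = √(x²+y²) = √(0.913² + -2.487²) = 2.64929
φ = atan2(y, x) mod 360° = atan2(-2.487, 0.913) = 290.1586°
|p|² = ρ² + z² = 2.64929² + 2.323² = 12.41507
κ = 2ρ / |p|² = 2×2.64929 / 12.41507 = 0.42679
θ = 2·atan2(ρ, z) = 2·atan2(2.64929, 2.323) = 1.70185 rad
ℓ = θ/κ = 1.70185/0.42679 = 3.98760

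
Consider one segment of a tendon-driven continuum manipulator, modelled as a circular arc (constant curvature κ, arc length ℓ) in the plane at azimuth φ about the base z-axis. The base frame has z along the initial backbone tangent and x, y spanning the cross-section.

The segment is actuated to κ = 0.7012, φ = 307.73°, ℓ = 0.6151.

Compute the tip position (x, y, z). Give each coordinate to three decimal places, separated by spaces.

θ = κ·ℓ = 0.7012 × 0.6151 = 0.43131 rad
ρ = (1 − cos θ)/κ = (1 − 0.90842)/0.7012 = 0.13061
z = sin θ / κ = 0.41806/0.7012 = 0.59621
x = ρ cos φ = 0.13061 × cos(307.73°) = 0.07992
y = ρ sin φ = 0.13061 × sin(307.73°) = -0.10330

0.080 -0.103 0.596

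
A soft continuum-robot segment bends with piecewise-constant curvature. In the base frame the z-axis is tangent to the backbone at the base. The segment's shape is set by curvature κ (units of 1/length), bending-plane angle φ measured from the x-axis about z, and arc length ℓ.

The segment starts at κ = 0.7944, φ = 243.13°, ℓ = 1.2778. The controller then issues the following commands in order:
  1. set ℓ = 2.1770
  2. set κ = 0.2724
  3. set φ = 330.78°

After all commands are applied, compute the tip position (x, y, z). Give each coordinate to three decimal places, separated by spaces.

initial: κ=0.7944, φ=243.13°, ℓ=1.2778
cmd 1: set ℓ=2.1770 → (κ,φ,ℓ)=(0.7944,243.13°,2.1770) → tip=(-0.6588,-1.3003,1.2430)
cmd 2: set κ=0.2724 → (κ,φ,ℓ)=(0.2724,243.13°,2.1770) → tip=(-0.2833,-0.5591,2.0516)
cmd 3: set φ=330.78° → (κ,φ,ℓ)=(0.2724,330.78°,2.1770) → tip=(0.5470,-0.3060,2.0516)

0.547 -0.306 2.052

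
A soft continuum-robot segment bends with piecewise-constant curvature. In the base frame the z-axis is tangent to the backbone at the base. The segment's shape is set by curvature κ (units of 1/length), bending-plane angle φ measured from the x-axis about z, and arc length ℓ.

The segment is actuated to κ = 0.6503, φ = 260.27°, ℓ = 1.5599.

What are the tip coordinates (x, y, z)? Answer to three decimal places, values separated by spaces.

θ = κ·ℓ = 0.6503 × 1.5599 = 1.01440 rad
ρ = (1 − cos θ)/κ = (1 − 0.52813)/0.6503 = 0.72562
z = sin θ / κ = 0.84917/0.6503 = 1.30581
x = ρ cos φ = 0.72562 × cos(260.27°) = -0.12263
y = ρ sin φ = 0.72562 × sin(260.27°) = -0.71519

-0.123 -0.715 1.306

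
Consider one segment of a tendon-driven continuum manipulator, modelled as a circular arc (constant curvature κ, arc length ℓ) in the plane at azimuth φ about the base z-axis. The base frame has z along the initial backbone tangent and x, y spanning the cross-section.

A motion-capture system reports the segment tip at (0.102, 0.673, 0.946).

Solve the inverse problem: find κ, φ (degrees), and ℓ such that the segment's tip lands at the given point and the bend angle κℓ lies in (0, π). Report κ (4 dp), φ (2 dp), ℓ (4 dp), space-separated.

ρ = √(x²+y²) = √(0.102² + 0.673²) = 0.68069
φ = atan2(y, x) mod 360° = atan2(0.673, 0.102) = 81.3818°
|p|² = ρ² + z² = 0.68069² + 0.946² = 1.35825
κ = 2ρ / |p|² = 2×0.68069 / 1.35825 = 1.00230
θ = 2·atan2(ρ, z) = 2·atan2(0.68069, 0.946) = 1.24744 rad
ℓ = θ/κ = 1.24744/1.00230 = 1.24458

1.0023 81.38 1.2446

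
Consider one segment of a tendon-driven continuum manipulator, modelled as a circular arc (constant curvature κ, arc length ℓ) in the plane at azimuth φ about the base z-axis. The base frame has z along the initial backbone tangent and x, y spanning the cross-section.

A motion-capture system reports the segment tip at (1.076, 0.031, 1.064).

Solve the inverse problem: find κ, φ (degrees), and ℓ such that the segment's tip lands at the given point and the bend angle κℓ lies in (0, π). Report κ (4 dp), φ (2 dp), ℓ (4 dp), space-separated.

ρ = √(x²+y²) = √(1.076² + 0.031²) = 1.07645
φ = atan2(y, x) mod 360° = atan2(0.031, 1.076) = 1.6503°
|p|² = ρ² + z² = 1.07645² + 1.064² = 2.29083
κ = 2ρ / |p|² = 2×1.07645 / 2.29083 = 0.93979
θ = 2·atan2(ρ, z) = 2·atan2(1.07645, 1.064) = 1.58243 rad
ℓ = θ/κ = 1.58243/0.93979 = 1.68382

0.9398 1.65 1.6838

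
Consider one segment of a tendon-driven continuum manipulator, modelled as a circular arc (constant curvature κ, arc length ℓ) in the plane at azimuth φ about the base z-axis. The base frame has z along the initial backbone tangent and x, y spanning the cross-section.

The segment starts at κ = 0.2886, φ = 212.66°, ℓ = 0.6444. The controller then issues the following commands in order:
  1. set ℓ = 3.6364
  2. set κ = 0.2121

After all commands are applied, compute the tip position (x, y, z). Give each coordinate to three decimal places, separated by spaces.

initial: κ=0.2886, φ=212.66°, ℓ=0.6444
cmd 1: set ℓ=3.6364 → (κ,φ,ℓ)=(0.2886,212.66°,3.6364) → tip=(-1.4643,-0.9386,3.0047)
cmd 2: set κ=0.2121 → (κ,φ,ℓ)=(0.2121,212.66°,3.6364) → tip=(-1.1232,-0.7200,3.2864)

-1.123 -0.720 3.286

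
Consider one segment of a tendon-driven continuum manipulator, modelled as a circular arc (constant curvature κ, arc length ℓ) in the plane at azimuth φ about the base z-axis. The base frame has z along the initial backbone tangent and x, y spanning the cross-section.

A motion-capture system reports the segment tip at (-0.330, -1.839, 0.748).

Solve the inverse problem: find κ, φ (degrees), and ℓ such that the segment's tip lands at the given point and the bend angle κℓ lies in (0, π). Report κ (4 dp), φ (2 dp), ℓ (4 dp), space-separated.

ρ = √(x²+y²) = √(-0.330² + -1.839²) = 1.86837
φ = atan2(y, x) mod 360° = atan2(-1.839, -0.330) = 259.8268°
|p|² = ρ² + z² = 1.86837² + 0.748² = 4.05033
κ = 2ρ / |p|² = 2×1.86837 / 4.05033 = 0.92258
θ = 2·atan2(ρ, z) = 2·atan2(1.86837, 0.748) = 2.37998 rad
ℓ = θ/κ = 2.37998/0.92258 = 2.57970

0.9226 259.83 2.5797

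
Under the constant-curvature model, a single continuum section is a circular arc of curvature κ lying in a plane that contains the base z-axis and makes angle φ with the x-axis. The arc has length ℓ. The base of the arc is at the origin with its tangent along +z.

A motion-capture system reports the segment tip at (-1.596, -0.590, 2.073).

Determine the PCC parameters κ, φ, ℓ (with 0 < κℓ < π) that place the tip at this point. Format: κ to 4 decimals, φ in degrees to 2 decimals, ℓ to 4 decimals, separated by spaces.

0.4731 200.29 2.9053

ρ = √(x²+y²) = √(-1.596² + -0.590²) = 1.70156
φ = atan2(y, x) mod 360° = atan2(-0.590, -1.596) = 200.2881°
|p|² = ρ² + z² = 1.70156² + 2.073² = 7.19264
κ = 2ρ / |p|² = 2×1.70156 / 7.19264 = 0.47314
θ = 2·atan2(ρ, z) = 2·atan2(1.70156, 2.073) = 1.37462 rad
ℓ = θ/κ = 1.37462/0.47314 = 2.90531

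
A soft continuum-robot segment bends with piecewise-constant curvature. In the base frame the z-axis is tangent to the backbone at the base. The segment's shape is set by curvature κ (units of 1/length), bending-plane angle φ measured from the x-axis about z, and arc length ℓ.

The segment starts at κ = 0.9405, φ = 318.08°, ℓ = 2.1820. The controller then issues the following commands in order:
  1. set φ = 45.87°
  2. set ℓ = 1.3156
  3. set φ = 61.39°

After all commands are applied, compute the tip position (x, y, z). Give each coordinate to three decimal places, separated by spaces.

initial: κ=0.9405, φ=318.08°, ℓ=2.1820
cmd 1: set φ=45.87° → (κ,φ,ℓ)=(0.9405,45.87°,2.1820) → tip=(1.0831,1.1165,0.9424)
cmd 2: set ℓ=1.3156 → (κ,φ,ℓ)=(0.9405,45.87°,1.3156) → tip=(0.4980,0.5134,1.0047)
cmd 3: set φ=61.39° → (κ,φ,ℓ)=(0.9405,61.39°,1.3156) → tip=(0.3425,0.6279,1.0047)

0.342 0.628 1.005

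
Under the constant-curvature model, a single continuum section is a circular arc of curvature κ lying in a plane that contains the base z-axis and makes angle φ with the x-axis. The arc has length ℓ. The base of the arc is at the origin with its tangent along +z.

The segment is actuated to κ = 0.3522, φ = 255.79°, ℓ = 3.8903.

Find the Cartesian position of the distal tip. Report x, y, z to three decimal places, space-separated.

-0.558 -2.204 2.782

θ = κ·ℓ = 0.3522 × 3.8903 = 1.37016 rad
ρ = (1 − cos θ)/κ = (1 − 0.19929)/0.3522 = 2.27345
z = sin θ / κ = 0.97994/0.3522 = 2.78234
x = ρ cos φ = 2.27345 × cos(255.79°) = -0.55808
y = ρ sin φ = 2.27345 × sin(255.79°) = -2.20389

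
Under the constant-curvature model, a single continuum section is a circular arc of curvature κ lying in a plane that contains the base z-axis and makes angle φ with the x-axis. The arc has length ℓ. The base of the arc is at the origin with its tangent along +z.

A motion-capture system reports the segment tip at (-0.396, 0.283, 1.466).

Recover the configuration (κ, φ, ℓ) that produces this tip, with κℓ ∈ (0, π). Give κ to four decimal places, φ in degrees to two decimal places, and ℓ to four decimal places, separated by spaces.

ρ = √(x²+y²) = √(-0.396² + 0.283²) = 0.48673
φ = atan2(y, x) mod 360° = atan2(0.283, -0.396) = 144.4486°
|p|² = ρ² + z² = 0.48673² + 1.466² = 2.38606
κ = 2ρ / |p|² = 2×0.48673 / 2.38606 = 0.40798
θ = 2·atan2(ρ, z) = 2·atan2(0.48673, 1.466) = 0.64112 rad
ℓ = θ/κ = 0.64112/0.40798 = 1.57146

0.4080 144.45 1.5715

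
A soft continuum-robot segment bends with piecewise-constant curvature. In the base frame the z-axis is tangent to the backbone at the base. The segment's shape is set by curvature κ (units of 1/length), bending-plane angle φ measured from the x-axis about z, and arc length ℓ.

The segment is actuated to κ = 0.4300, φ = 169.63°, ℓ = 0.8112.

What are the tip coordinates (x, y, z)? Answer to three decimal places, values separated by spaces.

θ = κ·ℓ = 0.4300 × 0.8112 = 0.34882 rad
ρ = (1 − cos θ)/κ = (1 − 0.93978)/0.4300 = 0.14005
z = sin θ / κ = 0.34179/0.4300 = 0.79485
x = ρ cos φ = 0.14005 × cos(169.63°) = -0.13776
y = ρ sin φ = 0.14005 × sin(169.63°) = 0.02521

-0.138 0.025 0.795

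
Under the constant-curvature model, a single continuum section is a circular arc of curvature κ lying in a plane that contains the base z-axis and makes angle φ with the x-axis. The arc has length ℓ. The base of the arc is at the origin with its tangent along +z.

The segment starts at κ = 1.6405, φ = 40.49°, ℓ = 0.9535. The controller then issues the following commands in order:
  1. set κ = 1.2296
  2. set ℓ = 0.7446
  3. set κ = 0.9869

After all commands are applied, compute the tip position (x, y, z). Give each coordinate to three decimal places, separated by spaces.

initial: κ=1.6405, φ=40.49°, ℓ=0.9535
cmd 1: set κ=1.2296 → (κ,φ,ℓ)=(1.2296,40.49°,0.9535) → tip=(0.3786,0.3232,0.7496)
cmd 2: set ℓ=0.7446 → (κ,φ,ℓ)=(1.2296,40.49°,0.7446) → tip=(0.2416,0.2063,0.6448)
cmd 3: set κ=0.9869 → (κ,φ,ℓ)=(0.9869,40.49°,0.7446) → tip=(0.1989,0.1698,0.6794)

0.199 0.170 0.679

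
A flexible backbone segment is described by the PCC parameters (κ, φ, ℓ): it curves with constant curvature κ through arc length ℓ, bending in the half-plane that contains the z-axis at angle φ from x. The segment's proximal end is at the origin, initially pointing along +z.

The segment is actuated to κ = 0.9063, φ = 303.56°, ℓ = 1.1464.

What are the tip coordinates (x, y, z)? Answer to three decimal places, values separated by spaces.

0.301 -0.453 0.951

θ = κ·ℓ = 0.9063 × 1.1464 = 1.03898 rad
ρ = (1 − cos θ)/κ = (1 − 0.50710)/0.9063 = 0.54386
z = sin θ / κ = 0.86189/0.9063 = 0.95100
x = ρ cos φ = 0.54386 × cos(303.56°) = 0.30065
y = ρ sin φ = 0.54386 × sin(303.56°) = -0.45320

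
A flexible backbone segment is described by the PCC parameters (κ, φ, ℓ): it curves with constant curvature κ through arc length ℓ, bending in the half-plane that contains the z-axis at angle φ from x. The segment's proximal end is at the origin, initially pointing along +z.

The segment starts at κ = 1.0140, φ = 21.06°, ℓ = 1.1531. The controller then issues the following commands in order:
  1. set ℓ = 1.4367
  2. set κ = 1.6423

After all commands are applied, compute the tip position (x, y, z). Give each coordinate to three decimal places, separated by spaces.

initial: κ=1.0140, φ=21.06°, ℓ=1.1531
cmd 1: set ℓ=1.4367 → (κ,φ,ℓ)=(1.0140,21.06°,1.4367) → tip=(0.8156,0.3141,0.9798)
cmd 2: set κ=1.6423 → (κ,φ,ℓ)=(1.6423,21.06°,1.4367) → tip=(0.9714,0.3740,0.4291)

0.971 0.374 0.429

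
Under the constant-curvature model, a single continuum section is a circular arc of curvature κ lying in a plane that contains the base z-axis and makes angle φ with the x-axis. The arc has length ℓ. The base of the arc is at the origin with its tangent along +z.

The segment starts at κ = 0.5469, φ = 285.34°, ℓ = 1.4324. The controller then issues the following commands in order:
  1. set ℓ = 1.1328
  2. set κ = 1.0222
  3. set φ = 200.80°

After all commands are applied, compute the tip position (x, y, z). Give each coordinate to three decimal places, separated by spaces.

initial: κ=0.5469, φ=285.34°, ℓ=1.4324
cmd 1: set ℓ=1.1328 → (κ,φ,ℓ)=(0.5469,285.34°,1.1328) → tip=(0.0899,-0.3277,1.0617)
cmd 2: set κ=1.0222 → (κ,φ,ℓ)=(1.0222,285.34°,1.1328) → tip=(0.1550,-0.5649,0.8961)
cmd 3: set φ=200.80° → (κ,φ,ℓ)=(1.0222,200.80°,1.1328) → tip=(-0.5476,-0.2080,0.8961)

-0.548 -0.208 0.896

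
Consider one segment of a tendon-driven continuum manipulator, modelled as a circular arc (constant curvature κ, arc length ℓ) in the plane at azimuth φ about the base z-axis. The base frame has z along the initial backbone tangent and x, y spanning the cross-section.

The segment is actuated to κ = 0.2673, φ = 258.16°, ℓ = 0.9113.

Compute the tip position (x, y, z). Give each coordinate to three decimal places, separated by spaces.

-0.023 -0.108 0.902

θ = κ·ℓ = 0.2673 × 0.9113 = 0.24359 rad
ρ = (1 − cos θ)/κ = (1 − 0.97048)/0.2673 = 0.11044
z = sin θ / κ = 0.24119/0.2673 = 0.90231
x = ρ cos φ = 0.11044 × cos(258.16°) = -0.02266
y = ρ sin φ = 0.11044 × sin(258.16°) = -0.10809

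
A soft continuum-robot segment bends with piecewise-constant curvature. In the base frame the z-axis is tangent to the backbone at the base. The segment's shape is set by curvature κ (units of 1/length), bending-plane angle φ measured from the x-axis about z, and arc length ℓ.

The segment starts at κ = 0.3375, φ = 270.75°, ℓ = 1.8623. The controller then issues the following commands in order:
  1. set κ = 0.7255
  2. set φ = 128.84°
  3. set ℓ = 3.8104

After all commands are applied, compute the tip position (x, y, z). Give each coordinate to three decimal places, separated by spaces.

initial: κ=0.3375, φ=270.75°, ℓ=1.8623
cmd 1: set κ=0.7255 → (κ,φ,ℓ)=(0.7255,270.75°,1.8623) → tip=(0.0141,-1.0779,1.3452)
cmd 2: set φ=128.84° → (κ,φ,ℓ)=(0.7255,128.84°,1.8623) → tip=(-0.6760,0.8396,1.3452)
cmd 3: set ℓ=3.8104 → (κ,φ,ℓ)=(0.7255,128.84°,3.8104) → tip=(-1.6681,2.0718,0.5076)

-1.668 2.072 0.508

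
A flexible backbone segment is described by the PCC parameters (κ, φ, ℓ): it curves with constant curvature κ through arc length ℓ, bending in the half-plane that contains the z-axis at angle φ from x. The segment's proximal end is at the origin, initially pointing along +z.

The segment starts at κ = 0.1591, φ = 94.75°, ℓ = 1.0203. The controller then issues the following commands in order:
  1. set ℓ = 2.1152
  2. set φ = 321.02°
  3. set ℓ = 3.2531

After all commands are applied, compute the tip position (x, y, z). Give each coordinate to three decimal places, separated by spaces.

initial: κ=0.1591, φ=94.75°, ℓ=1.0203
cmd 1: set ℓ=2.1152 → (κ,φ,ℓ)=(0.1591,94.75°,2.1152) → tip=(-0.0292,0.3514,2.0755)
cmd 2: set φ=321.02° → (κ,φ,ℓ)=(0.1591,321.02°,2.1152) → tip=(0.2741,-0.2218,2.0755)
cmd 3: set ℓ=3.2531 → (κ,φ,ℓ)=(0.1591,321.02°,3.2531) → tip=(0.6399,-0.5178,3.1098)

0.640 -0.518 3.110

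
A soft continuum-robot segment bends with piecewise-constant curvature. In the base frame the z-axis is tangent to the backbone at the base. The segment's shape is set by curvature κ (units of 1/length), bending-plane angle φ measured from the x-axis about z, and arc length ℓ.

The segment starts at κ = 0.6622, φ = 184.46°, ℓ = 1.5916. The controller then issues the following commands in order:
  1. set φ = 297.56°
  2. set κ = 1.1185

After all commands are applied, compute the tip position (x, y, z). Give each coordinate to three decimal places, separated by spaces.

0.500 -0.957 0.875

initial: κ=0.6622, φ=184.46°, ℓ=1.5916
cmd 1: set φ=297.56° → (κ,φ,ℓ)=(0.6622,297.56°,1.5916) → tip=(0.3534,-0.6772,1.3129)
cmd 2: set κ=1.1185 → (κ,φ,ℓ)=(1.1185,297.56°,1.5916) → tip=(0.4997,-0.9574,0.8745)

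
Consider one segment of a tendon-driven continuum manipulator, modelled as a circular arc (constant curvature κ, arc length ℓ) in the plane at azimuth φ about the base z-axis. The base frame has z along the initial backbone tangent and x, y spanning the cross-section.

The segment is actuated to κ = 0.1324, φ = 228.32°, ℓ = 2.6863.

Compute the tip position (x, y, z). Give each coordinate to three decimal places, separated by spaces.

-0.314 -0.353 2.630

θ = κ·ℓ = 0.1324 × 2.6863 = 0.35567 rad
ρ = (1 − cos θ)/κ = (1 − 0.93741)/0.1324 = 0.47270
z = sin θ / κ = 0.34821/0.1324 = 2.63002
x = ρ cos φ = 0.47270 × cos(228.32°) = -0.31433
y = ρ sin φ = 0.47270 × sin(228.32°) = -0.35304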